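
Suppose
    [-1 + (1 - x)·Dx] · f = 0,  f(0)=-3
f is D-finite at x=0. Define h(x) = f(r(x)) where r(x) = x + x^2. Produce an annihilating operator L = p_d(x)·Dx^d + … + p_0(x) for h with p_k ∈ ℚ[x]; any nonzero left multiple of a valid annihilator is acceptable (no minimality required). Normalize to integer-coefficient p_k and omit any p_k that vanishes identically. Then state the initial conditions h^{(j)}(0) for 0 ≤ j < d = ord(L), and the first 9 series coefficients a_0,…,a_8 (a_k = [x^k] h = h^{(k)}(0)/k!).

L = (1 + 2·x) + (-1 + x + x^2)·Dx  (order 1).
h: a_k = -3, -3, -6, -9, -15, -24, -39, -63, -102, …
ICs: h(0) = -3.

f: a_k = -3, -3, -3, -3, -3, -3, -3, -3, -3, …
Substitute x→r, Dx→(1/r')Dx; clear ⇒ L₀.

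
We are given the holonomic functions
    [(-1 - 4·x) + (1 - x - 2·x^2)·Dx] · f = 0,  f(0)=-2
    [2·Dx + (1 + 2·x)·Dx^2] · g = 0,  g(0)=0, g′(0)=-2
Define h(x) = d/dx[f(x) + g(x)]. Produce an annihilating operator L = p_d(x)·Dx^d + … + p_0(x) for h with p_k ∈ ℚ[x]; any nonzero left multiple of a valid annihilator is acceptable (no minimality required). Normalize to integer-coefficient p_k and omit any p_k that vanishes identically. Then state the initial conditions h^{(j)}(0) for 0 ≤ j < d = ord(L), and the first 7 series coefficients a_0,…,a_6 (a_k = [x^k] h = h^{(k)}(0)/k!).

f: a_k = -2, -2, -6, -10, -22, -42, -86, …
g: a_k = 0, -2, 2, -8/3, 4, -32/5, 32/3, …
h₀=f+g: left-lcm gives L₀, ord ≤ 3.
h=h₀': d/dx-closure on L₀ ⇒ L.
L = (54 + 228·x + 432·x^2 + 288·x^3 + 192·x^4) + (11 + 124·x + 464·x^2 + 704·x^3 + 592·x^4 + 320·x^5)·Dx + (-4 - 19·x - 17·x^2 + 42·x^3 + 116·x^4 + 136·x^5 + 64·x^6)·Dx^2  (order 2).
h: a_k = -4, -8, -38, -72, -242, -452, -1318, …
ICs: h(0) = -4, h′(0) = -8.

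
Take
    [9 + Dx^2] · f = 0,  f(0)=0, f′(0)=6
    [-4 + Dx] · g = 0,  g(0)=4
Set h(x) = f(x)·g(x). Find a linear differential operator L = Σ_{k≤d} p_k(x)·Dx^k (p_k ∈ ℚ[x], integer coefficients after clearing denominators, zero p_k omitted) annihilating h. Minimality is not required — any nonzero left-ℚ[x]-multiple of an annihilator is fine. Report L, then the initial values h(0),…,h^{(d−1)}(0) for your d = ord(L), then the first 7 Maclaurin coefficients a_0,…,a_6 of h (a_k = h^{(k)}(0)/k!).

f: a_k = 0, 6, 0, -9, 0, 81/20, 0, …
g: a_k = 4, 16, 32, 128/3, 128/3, 512/15, 1024/45, …
h₀=f·g: eliminate ⇒ L₀, order ≤ 2·1.
L = 25 - 8·Dx + Dx^2  (order 2).
h: a_k = 0, 24, 96, 156, 112, -79/5, -572/5, …
ICs: h(0) = 0, h′(0) = 24.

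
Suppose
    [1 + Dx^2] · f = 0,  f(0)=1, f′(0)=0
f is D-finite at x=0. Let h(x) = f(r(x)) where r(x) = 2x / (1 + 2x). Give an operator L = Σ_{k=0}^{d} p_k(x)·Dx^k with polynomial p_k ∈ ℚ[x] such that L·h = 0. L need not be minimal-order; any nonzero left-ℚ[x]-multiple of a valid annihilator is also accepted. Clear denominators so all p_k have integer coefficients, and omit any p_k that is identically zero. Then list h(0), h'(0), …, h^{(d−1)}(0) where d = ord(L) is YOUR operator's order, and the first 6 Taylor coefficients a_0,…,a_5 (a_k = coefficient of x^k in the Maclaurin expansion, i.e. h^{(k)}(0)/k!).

L = 4 + (4 + 24·x + 48·x^2 + 32·x^3)·Dx + (1 + 8·x + 24·x^2 + 32·x^3 + 16·x^4)·Dx^2  (order 2).
h: a_k = 1, 0, -2, 8, -70/3, 176/3, …
ICs: h(0) = 1, h′(0) = 0.

f: a_k = 1, 0, -1/2, 0, 1/24, 0, …
f∘r: x↦r, Dx↦Dx/r' in L_f ⇒ L₀.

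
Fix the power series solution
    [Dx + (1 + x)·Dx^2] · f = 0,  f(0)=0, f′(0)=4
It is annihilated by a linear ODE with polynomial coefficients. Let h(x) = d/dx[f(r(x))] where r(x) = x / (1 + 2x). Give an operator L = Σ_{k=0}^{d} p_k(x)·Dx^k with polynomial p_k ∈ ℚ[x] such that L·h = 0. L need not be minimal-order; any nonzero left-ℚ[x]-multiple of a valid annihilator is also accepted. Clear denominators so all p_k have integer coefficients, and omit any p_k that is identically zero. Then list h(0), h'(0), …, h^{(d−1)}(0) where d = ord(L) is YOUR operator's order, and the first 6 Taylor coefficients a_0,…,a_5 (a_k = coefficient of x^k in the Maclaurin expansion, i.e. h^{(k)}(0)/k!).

f: a_k = 0, 4, -2, 4/3, -1, 4/5, …
Change of var in L_f (x↦r) gives L₀.
Differentiate: ansatz ord ≤ ord L₀ ⇒ L.
L = (5 + 12·x) + (1 + 5·x + 6·x^2)·Dx  (order 1).
h: a_k = 4, -20, 76, -260, 844, -2660, …
ICs: h(0) = 4.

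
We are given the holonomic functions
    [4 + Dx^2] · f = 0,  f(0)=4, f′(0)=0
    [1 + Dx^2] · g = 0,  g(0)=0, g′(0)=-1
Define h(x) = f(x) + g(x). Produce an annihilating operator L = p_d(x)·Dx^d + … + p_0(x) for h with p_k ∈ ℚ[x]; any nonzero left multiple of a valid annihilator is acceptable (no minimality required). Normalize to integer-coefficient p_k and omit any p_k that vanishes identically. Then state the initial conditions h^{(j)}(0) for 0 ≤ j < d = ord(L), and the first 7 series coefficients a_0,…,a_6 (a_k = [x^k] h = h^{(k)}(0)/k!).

L = 4 + 5·Dx^2 + Dx^4  (order 4).
h: a_k = 4, -1, -8, 1/6, 8/3, -1/120, -16/45, …
ICs: h(0) = 4, h′(0) = -1, h′′(0) = -16, h′′′(0) = 1.

f: a_k = 4, 0, -8, 0, 8/3, 0, -16/45, …
g: a_k = 0, -1, 0, 1/6, 0, -1/120, 0, …
Sum ⇒ L₀ = lclm(L_f,L_g) in ℚ(x)⟨Dx⟩.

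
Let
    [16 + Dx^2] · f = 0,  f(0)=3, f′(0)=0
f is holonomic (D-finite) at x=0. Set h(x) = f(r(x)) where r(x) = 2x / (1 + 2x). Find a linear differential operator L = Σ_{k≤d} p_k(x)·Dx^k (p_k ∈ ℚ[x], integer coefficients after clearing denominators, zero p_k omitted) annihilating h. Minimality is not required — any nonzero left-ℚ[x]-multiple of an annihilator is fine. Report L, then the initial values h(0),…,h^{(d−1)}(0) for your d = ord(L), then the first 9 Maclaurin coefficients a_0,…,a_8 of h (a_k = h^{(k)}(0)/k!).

f: a_k = 3, 0, -24, 0, 32, 0, -256/15, 0, 512/105, …
h₀=f(r): pull back L_f along r ⇒ L₀.
L = 64 + (4 + 24·x + 48·x^2 + 32·x^3)·Dx + (1 + 8·x + 24·x^2 + 32·x^3 + 16·x^4)·Dx^2  (order 2).
h: a_k = 3, 0, -96, 384, -640, -1024, 175616/15, -251904/5, 3217408/21, …
ICs: h(0) = 3, h′(0) = 0.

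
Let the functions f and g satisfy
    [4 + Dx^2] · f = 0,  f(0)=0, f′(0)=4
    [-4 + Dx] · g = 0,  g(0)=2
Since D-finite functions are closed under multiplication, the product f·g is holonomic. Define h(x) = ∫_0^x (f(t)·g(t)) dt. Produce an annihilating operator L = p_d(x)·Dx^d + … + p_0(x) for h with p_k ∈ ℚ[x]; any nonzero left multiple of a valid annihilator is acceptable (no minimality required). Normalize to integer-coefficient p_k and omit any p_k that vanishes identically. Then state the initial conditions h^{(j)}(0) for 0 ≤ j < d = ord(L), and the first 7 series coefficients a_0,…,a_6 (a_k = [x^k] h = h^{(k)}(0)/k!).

L = 20·Dx - 8·Dx^2 + Dx^3  (order 3).
h: a_k = 0, 0, 4, 32/3, 44/3, 64/5, 328/45, …
ICs: h(0) = 0, h′(0) = 0, h′′(0) = 8.

f: a_k = 0, 4, 0, -8/3, 0, 8/15, 0, …
g: a_k = 2, 8, 16, 64/3, 64/3, 256/15, 512/45, …
f·g: L₀ = L_f ⊗_s L_g, ord ≤ 2·1.
∫: right-multiply L₀ by Dx.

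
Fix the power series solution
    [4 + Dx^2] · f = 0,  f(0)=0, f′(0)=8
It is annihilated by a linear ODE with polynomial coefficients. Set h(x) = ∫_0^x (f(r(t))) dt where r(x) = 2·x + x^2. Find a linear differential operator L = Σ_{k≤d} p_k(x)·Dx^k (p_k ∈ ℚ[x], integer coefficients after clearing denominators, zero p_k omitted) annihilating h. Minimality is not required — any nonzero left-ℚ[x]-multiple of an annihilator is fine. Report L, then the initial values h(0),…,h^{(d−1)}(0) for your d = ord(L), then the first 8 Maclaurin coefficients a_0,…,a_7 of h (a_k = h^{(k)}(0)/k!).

L = (16 + 48·x + 48·x^2 + 16·x^3)·Dx - Dx^2 + (1 + x)·Dx^3  (order 3).
h: a_k = 0, 0, 8, 8/3, -32/3, -64/5, 16/45, 80/7, …
ICs: h(0) = 0, h′(0) = 0, h′′(0) = 16.

f: a_k = 0, 8, 0, -16/3, 0, 16/15, 0, -32/315, …
Substitute x→r, Dx→(1/r')Dx; clear ⇒ L₀.
h=∫₀ˣh₀: take L = L₀·Dx.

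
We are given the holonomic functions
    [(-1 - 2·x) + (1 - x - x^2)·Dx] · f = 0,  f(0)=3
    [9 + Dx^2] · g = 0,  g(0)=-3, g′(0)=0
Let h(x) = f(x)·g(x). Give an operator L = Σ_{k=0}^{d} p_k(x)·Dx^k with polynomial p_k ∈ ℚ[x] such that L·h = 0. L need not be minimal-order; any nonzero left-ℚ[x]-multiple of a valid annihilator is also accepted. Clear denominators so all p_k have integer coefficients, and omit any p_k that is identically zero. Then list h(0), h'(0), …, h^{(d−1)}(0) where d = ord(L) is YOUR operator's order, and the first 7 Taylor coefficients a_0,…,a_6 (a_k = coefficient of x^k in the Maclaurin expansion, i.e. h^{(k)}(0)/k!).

L = (-7 + 9·x + 9·x^2) + (2 + 4·x)·Dx + (-1 + x + x^2)·Dx^2  (order 2).
h: a_k = -9, -9, 45/2, 27/2, 45/8, 153/8, 2709/80, …
ICs: h(0) = -9, h′(0) = -9.

f: a_k = 3, 3, 6, 9, 15, 24, 39, …
g: a_k = -3, 0, 27/2, 0, -81/8, 0, 243/80, …
f·g: L₀ = L_f ⊗_s L_g, ord ≤ 1·2.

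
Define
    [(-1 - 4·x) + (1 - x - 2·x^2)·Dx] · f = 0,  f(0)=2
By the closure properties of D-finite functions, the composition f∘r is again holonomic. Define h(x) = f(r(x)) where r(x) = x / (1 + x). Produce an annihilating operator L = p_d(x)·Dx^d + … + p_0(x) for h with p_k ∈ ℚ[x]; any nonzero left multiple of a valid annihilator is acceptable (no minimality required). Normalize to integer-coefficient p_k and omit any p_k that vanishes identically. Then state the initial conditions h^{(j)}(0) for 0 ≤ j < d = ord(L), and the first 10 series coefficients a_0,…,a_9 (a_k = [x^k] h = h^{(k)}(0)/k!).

L = (1 + 5·x) + (-1 - 2·x + x^2 + 2·x^3)·Dx  (order 1).
h: a_k = 2, 2, 4, 0, 8, -8, 24, -40, 88, -168, …
ICs: h(0) = 2.

f: a_k = 2, 2, 6, 10, 22, 42, 86, 170, 342, 682, …
L₀ from L_f via x↦r, Dx↦r'^{-1}Dx.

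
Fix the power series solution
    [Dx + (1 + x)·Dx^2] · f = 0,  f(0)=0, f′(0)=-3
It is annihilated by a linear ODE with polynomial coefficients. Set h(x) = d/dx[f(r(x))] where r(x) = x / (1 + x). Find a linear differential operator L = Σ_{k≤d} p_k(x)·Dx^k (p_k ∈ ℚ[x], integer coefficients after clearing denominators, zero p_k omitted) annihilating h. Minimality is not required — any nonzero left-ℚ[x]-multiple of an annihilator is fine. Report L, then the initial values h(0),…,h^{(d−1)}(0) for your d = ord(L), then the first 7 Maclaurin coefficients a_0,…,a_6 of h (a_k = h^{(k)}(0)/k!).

f: a_k = 0, -3, 3/2, -1, 3/4, -3/5, 1/2, …
Substitute x→r, Dx→(1/r')Dx; clear ⇒ L₀.
Derive L from L₀ (diff closure).
L = (3 + 4·x) + (1 + 3·x + 2·x^2)·Dx  (order 1).
h: a_k = -3, 9, -21, 45, -93, 189, -381, …
ICs: h(0) = -3.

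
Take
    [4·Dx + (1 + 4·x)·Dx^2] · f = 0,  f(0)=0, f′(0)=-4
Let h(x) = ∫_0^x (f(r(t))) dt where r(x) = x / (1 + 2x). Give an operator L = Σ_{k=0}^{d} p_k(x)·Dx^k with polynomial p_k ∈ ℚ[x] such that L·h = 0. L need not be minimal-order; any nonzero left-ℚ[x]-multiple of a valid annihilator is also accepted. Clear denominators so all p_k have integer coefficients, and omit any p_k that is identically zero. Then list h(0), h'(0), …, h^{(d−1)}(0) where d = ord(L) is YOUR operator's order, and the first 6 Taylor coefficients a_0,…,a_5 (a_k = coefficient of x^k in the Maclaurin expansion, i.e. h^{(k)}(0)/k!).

L = (8 + 24·x)·Dx^2 + (1 + 8·x + 12·x^2)·Dx^3  (order 3).
h: a_k = 0, 0, -2, 16/3, -52/3, 64, …
ICs: h(0) = 0, h′(0) = 0, h′′(0) = -4.

f: a_k = 0, -4, 8, -64/3, 64, -1024/5, …
h₀=f(r): pull back L_f along r ⇒ L₀.
h=∫h₀ ⇒ L = L₀·Dx.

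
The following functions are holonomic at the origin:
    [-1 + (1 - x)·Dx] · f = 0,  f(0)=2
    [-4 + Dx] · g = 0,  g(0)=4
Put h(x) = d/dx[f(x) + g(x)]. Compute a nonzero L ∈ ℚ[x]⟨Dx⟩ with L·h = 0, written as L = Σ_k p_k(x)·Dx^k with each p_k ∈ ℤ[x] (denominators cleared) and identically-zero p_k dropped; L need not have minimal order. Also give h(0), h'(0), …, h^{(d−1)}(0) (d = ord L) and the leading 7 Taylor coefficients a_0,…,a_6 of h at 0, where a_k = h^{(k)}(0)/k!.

f: a_k = 2, 2, 2, 2, 2, 2, 2, …
g: a_k = 4, 16, 32, 128/3, 128/3, 512/15, 1024/45, …
h₀=f+g: left-lcm gives L₀, ord ≤ 2.
Differentiate: ansatz ord ≤ ord L₀ ⇒ L.
L = (-4 + 16·x) + (5 - 16·x + 8·x^2)·Dx + (-1 + 3·x - 2·x^2)·Dx^2  (order 2).
h: a_k = 18, 68, 134, 536/3, 542/3, 2228/15, 4726/45, …
ICs: h(0) = 18, h′(0) = 68.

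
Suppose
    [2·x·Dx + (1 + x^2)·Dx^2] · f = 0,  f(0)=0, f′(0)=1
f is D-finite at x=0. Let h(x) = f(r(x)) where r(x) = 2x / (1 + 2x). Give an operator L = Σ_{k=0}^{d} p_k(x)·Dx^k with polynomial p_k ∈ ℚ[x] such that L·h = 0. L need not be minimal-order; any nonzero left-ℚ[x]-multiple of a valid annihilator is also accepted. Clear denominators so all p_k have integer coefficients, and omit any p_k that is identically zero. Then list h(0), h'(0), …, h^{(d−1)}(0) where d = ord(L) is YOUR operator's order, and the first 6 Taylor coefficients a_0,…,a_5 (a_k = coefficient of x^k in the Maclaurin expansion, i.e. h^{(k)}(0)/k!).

f: a_k = 0, 1, 0, -1/3, 0, 1/5, …
f∘r: x↦r, Dx↦Dx/r' in L_f ⇒ L₀.
L = (4 + 16·x)·Dx + (1 + 4·x + 8·x^2)·Dx^2  (order 2).
h: a_k = 0, 2, -4, 16/3, 0, -128/5, …
ICs: h(0) = 0, h′(0) = 2.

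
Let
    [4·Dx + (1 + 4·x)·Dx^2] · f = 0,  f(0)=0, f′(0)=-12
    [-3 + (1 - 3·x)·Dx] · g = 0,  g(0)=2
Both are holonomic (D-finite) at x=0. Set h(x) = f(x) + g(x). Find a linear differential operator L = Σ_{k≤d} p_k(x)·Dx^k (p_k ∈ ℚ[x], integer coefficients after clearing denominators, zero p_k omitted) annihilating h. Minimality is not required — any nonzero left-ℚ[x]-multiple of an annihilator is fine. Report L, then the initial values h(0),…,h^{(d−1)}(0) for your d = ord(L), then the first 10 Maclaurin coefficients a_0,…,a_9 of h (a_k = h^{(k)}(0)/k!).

L = (-204 - 144·x)·Dx + (-11 - 312·x - 288·x^2)·Dx^2 + (5 + 11·x - 54·x^2 - 72·x^3)·Dx^3  (order 3).
h: a_k = 2, -6, 42, -10, 354, -642/5, 3506, -18534/7, 37698, -144046/3, …
ICs: h(0) = 2, h′(0) = -6, h′′(0) = 84.

f: a_k = 0, -12, 24, -64, 192, -3072/5, 2048, -49152/7, 24576, -262144/3, …
g: a_k = 2, 6, 18, 54, 162, 486, 1458, 4374, 13122, 39366, …
Weyl lclm of L_f,L_g ⇒ L₀ (ord ≤ 3).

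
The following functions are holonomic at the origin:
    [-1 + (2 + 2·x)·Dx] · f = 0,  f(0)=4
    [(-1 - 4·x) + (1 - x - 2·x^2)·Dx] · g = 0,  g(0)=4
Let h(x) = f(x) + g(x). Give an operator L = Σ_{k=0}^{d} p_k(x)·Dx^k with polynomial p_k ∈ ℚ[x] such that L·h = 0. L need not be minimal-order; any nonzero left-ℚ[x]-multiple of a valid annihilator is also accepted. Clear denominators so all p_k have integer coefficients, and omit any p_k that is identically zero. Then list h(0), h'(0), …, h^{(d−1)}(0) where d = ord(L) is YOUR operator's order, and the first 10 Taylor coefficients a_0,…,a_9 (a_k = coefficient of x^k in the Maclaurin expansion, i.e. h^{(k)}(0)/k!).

L = (13 + 26·x + 40·x^2) + (-25 - 69·x - 144·x^2 - 100·x^3)·Dx + (2 + 20·x - 6·x^2 - 64·x^3 - 40·x^4)·Dx^2  (order 2).
h: a_k = 8, 6, 23/2, 81/4, 1403/32, 5383/64, 44011/256, 174113/512, 5602899/8192, 22348491/16384, …
ICs: h(0) = 8, h′(0) = 6.

f: a_k = 4, 2, -1/2, 1/4, -5/32, 7/64, -21/256, 33/512, -429/8192, 715/16384, …
g: a_k = 4, 4, 12, 20, 44, 84, 172, 340, 684, 1364, …
h₀=f+g: left-lcm gives L₀, ord ≤ 2.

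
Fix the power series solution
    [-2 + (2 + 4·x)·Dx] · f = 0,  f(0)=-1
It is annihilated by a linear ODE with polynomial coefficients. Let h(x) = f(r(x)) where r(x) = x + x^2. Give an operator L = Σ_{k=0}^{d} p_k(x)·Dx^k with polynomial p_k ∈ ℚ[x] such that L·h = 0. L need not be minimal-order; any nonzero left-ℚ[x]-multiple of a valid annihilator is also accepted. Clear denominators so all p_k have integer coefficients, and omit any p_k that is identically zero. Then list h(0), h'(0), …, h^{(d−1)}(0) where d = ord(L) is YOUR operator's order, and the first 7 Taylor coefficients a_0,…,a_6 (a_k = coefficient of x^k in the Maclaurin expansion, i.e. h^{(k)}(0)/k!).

L = (-1 - 2·x) + (1 + 2·x + 2·x^2)·Dx  (order 1).
h: a_k = -1, -1, -1/2, 1/2, -3/8, 1/8, 3/16, …
ICs: h(0) = -1.

f: a_k = -1, -1, 1/2, -1/2, 5/8, -7/8, 21/16, …
h₀=f(r): pull back L_f along r ⇒ L₀.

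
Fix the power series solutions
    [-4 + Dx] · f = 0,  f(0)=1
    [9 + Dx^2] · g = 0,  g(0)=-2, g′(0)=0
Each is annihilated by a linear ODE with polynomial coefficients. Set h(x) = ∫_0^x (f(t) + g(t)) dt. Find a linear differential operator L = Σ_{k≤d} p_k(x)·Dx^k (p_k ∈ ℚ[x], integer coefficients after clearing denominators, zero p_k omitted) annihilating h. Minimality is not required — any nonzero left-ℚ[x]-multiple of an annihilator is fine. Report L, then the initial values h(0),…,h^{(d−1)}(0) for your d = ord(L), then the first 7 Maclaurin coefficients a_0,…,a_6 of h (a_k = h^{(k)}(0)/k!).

f: a_k = 1, 4, 8, 32/3, 32/3, 128/15, 256/45, …
g: a_k = -2, 0, 9, 0, -27/4, 0, 81/40, …
f+g: L₀ = lclm(L_f,L_g), ord ≤ 1+2.
h=∫h₀ ⇒ L = L₀·Dx.
L = -36·Dx + 9·Dx^2 - 4·Dx^3 + Dx^4  (order 4).
h: a_k = 0, -1, 2, 17/3, 8/3, 47/60, 64/45, …
ICs: h(0) = 0, h′(0) = -1, h′′(0) = 4, h′′′(0) = 34.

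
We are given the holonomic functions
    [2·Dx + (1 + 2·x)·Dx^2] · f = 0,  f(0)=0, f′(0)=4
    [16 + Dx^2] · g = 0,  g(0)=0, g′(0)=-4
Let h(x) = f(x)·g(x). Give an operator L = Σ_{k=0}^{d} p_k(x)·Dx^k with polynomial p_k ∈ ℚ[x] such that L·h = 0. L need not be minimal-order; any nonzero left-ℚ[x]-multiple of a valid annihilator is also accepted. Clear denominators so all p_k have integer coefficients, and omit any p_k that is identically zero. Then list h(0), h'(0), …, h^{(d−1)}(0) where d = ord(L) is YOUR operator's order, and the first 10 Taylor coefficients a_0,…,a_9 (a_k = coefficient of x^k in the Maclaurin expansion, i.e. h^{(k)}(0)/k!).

f: a_k = 0, 4, -4, 16/3, -8, 64/5, -64/3, 256/7, -64, 1024/9, …
g: a_k = 0, -4, 0, 32/3, 0, -128/15, 0, 1024/315, 0, -2048/2835, …
h₀=f·g: eliminate ⇒ L₀, order ≤ 2·2.
L = (2688 + 27648·x + 93184·x^2 + 131072·x^3 + 65536·x^4) + (896 + 5888·x + 12288·x^2 + 8192·x^3)·Dx + (408 + 3712·x + 11904·x^2 + 16384·x^3 + 8192·x^4)·Dx^2 + (56 + 368·x + 768·x^2 + 512·x^3)·Dx^3 + (15 + 124·x + 380·x^2 + 512·x^3 + 256·x^4)·Dx^4  (order 4).
h: a_k = 0, 0, -16, 16, 64/3, -32/3, -256/9, 512/15, -13312/315, 26368/315, …
ICs: h(0) = 0, h′(0) = 0, h′′(0) = -32, h′′′(0) = 96.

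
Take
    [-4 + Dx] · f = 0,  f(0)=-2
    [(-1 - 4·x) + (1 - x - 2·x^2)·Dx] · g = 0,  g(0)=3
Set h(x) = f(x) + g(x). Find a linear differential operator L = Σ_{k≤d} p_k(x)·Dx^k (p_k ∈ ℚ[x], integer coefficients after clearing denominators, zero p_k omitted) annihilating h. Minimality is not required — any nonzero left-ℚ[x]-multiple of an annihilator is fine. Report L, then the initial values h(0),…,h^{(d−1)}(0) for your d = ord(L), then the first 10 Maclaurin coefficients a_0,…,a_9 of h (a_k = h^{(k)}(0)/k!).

f: a_k = -2, -8, -16, -64/3, -64/3, -256/15, -512/45, -2048/315, -1024/315, -4096/2835, …
g: a_k = 3, 3, 9, 15, 33, 63, 129, 255, 513, 1023, …
Sum ⇒ L₀ = lclm(L_f,L_g) in ℚ(x)⟨Dx⟩.
L = (8 + 192·x^2 + 128·x^3) + (10 - 44·x - 72·x^2 + 64·x^3 + 64·x^4)·Dx + (-3 + 11·x + 6·x^2 - 24·x^3 - 16·x^4)·Dx^2  (order 2).
h: a_k = 1, -5, -7, -19/3, 35/3, 689/15, 5293/45, 78277/315, 160571/315, 2896109/2835, …
ICs: h(0) = 1, h′(0) = -5.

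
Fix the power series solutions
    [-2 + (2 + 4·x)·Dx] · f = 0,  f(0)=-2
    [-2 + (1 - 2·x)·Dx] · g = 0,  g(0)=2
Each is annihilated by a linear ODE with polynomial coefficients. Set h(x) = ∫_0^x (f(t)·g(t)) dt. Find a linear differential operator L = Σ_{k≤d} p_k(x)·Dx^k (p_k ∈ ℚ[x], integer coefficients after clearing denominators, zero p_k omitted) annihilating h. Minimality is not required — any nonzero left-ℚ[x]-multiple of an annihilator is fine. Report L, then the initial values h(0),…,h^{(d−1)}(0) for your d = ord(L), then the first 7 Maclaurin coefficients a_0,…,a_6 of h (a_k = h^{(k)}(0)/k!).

L = (3 + 2·x)·Dx + (-1 + 4·x^2)·Dx^2  (order 2).
h: a_k = 0, -4, -6, -22/3, -23/2, -179/10, -365/12, …
ICs: h(0) = 0, h′(0) = -4.

f: a_k = -2, -2, 1, -1, 5/4, -7/4, 21/8, …
g: a_k = 2, 4, 8, 16, 32, 64, 128, …
Product ⇒ symmetric product L₀, ord ≤ 1.
∫: right-multiply L₀ by Dx.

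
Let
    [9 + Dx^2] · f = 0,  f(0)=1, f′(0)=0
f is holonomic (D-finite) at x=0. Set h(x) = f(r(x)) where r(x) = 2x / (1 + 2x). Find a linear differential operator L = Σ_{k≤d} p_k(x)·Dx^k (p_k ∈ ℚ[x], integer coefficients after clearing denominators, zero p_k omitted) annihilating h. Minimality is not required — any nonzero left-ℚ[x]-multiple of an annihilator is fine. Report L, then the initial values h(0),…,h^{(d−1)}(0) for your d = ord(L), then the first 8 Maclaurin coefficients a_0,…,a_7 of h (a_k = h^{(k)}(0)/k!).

L = 36 + (4 + 24·x + 48·x^2 + 32·x^3)·Dx + (1 + 8·x + 24·x^2 + 32·x^3 + 16·x^4)·Dx^2  (order 2).
h: a_k = 1, 0, -18, 72, -162, 144, 3276/5, -22032/5, …
ICs: h(0) = 1, h′(0) = 0.

f: a_k = 1, 0, -9/2, 0, 27/8, 0, -81/80, 0, …
Change of var in L_f (x↦r) gives L₀.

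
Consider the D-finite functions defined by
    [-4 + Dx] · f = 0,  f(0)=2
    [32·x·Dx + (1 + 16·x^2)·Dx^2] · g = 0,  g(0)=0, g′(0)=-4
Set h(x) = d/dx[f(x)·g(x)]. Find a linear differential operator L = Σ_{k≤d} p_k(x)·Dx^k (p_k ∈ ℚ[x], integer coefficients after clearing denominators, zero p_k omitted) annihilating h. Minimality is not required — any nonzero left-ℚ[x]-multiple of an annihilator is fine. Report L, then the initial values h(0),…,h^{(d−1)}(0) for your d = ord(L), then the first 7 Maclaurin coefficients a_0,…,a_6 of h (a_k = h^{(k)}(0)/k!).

L = (16 + 320·x - 768·x^2 + 1024·x^3) + (-96·x + 256·x^2 - 512·x^3)·Dx + (-1 + 4·x - 16·x^2 + 64·x^3)·Dx^2  (order 2).
h: a_k = -8, -64, -64, 1024/3, -768, -22528/3, 63488/5, …
ICs: h(0) = -8, h′(0) = -64.

f: a_k = 2, 8, 16, 64/3, 64/3, 256/15, 512/45, …
g: a_k = 0, -4, 0, 64/3, 0, -1024/5, 0, …
h₀=f·g: eliminate ⇒ L₀, order ≤ 1·2.
h₀' ⇒ L via d/dx closure of L₀.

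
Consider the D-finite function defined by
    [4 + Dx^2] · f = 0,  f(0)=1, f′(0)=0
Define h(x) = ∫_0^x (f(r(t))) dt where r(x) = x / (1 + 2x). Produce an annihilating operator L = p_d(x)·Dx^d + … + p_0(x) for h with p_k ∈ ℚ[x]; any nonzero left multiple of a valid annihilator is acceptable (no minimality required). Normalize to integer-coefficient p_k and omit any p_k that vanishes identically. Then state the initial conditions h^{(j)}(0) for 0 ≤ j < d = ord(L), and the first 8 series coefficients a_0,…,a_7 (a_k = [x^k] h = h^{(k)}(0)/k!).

L = 4·Dx + (4 + 24·x + 48·x^2 + 32·x^3)·Dx^2 + (1 + 8·x + 24·x^2 + 32·x^3 + 16·x^4)·Dx^3  (order 3).
h: a_k = 0, 1, 0, -2/3, 2, -14/3, 88/9, -6004/315, …
ICs: h(0) = 0, h′(0) = 1, h′′(0) = 0.

f: a_k = 1, 0, -2, 0, 2/3, 0, -4/45, 0, …
f∘r: x↦r, Dx↦Dx/r' in L_f ⇒ L₀.
∫: right-multiply L₀ by Dx.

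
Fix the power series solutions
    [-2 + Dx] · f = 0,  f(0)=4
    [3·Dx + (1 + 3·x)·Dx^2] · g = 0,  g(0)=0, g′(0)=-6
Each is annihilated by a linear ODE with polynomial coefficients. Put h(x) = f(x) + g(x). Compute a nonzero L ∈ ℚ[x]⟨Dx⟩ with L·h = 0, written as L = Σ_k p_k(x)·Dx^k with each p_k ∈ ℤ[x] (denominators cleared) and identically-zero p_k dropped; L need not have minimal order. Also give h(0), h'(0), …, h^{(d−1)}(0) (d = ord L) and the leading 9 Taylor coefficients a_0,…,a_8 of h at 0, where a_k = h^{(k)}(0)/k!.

f: a_k = 4, 8, 8, 16/3, 8/3, 16/15, 16/45, 32/315, 8/315, …
g: a_k = 0, -6, 9, -18, 81/2, -486/5, 243, -4374/7, 6561/4, …
Weyl lclm of L_f,L_g ⇒ L₀ (ord ≤ 3).
L = (-48 - 36·x)·Dx + (14 - 24·x - 36·x^2)·Dx^2 + (5 + 21·x + 18·x^2)·Dx^3  (order 3).
h: a_k = 4, 2, 17, -38/3, 259/6, -1442/15, 10951/45, -28114/45, 2066747/1260, …
ICs: h(0) = 4, h′(0) = 2, h′′(0) = 34.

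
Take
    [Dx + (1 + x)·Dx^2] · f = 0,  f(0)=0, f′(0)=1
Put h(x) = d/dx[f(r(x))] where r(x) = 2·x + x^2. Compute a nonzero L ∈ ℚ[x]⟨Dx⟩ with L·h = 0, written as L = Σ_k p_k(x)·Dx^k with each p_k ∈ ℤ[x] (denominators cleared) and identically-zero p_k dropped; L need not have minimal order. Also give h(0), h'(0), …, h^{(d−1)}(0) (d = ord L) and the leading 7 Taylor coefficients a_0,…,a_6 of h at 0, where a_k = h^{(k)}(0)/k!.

f: a_k = 0, 1, -1/2, 1/3, -1/4, 1/5, -1/6, …
f∘r: x↦r, Dx↦Dx/r' in L_f ⇒ L₀.
h=h₀': d/dx-closure on L₀ ⇒ L.
L = 1 + (1 + x)·Dx  (order 1).
h: a_k = 2, -2, 2, -2, 2, -2, 2, …
ICs: h(0) = 2.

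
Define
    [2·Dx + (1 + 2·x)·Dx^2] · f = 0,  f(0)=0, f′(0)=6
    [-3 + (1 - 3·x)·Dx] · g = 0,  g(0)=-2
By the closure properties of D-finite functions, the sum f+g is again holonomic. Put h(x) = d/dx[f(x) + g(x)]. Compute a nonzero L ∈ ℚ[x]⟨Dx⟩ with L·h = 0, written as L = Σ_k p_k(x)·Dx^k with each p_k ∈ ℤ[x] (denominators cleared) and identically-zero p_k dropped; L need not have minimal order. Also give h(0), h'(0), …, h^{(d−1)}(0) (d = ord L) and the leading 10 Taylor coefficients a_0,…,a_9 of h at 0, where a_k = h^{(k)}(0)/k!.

f: a_k = 0, 6, -6, 8, -12, 96/5, -32, 384/7, -96, 512/3, …
g: a_k = -2, -6, -18, -54, -162, -486, -1458, -4374, -13122, -39366, …
Weyl lclm of L_f,L_g ⇒ L₀ (ord ≤ 3).
h₀' ⇒ L via d/dx closure of L₀.
L = (-78 - 36·x) + (-23 - 132·x - 72·x^2)·Dx + (4 - x - 27·x^2 - 18·x^3)·Dx^2  (order 2).
h: a_k = 0, -48, -138, -696, -2334, -8940, -30234, -105744, -352758, -1184052, …
ICs: h(0) = 0, h′(0) = -48.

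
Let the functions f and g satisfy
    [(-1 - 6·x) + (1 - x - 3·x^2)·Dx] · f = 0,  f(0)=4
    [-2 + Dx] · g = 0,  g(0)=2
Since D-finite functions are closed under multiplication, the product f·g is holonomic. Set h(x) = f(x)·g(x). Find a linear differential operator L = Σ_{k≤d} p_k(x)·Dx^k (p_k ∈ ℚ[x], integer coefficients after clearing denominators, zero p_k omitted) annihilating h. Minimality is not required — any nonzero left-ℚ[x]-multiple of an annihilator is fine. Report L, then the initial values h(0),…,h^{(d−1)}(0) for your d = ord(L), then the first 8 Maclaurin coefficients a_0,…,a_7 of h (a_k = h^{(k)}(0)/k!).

L = (3 + 4·x - 6·x^2) + (-1 + x + 3·x^2)·Dx  (order 1).
h: a_k = 8, 24, 64, 440/3, 344, 11792/15, 81848/45, 438632/105, …
ICs: h(0) = 8.

f: a_k = 4, 4, 16, 28, 76, 160, 388, 868, …
g: a_k = 2, 4, 4, 8/3, 4/3, 8/15, 8/45, 16/315, …
Sym-product of L_f,L_g gives L₀ (≤ ord 1).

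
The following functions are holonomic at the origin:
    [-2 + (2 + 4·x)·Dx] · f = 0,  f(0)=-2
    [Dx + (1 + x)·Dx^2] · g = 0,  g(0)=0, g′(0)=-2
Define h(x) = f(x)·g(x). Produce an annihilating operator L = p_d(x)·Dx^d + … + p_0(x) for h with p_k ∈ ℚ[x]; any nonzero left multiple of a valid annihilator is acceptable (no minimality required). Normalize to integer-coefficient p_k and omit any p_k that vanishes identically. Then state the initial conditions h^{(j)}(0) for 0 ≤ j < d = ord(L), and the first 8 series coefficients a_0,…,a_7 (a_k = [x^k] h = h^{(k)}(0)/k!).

L = (2 + x) + (-1 - 2·x)·Dx + (1 + 5·x + 8·x^2 + 4·x^3)·Dx^2  (order 2).
h: a_k = 0, 4, 2, -8/3, 10/3, -131/30, 121/20, -309/35, …
ICs: h(0) = 0, h′(0) = 4.

f: a_k = -2, -2, 1, -1, 5/4, -7/4, 21/8, -33/8, …
g: a_k = 0, -2, 1, -2/3, 1/2, -2/5, 1/3, -2/7, …
Product ⇒ symmetric product L₀, ord ≤ 2.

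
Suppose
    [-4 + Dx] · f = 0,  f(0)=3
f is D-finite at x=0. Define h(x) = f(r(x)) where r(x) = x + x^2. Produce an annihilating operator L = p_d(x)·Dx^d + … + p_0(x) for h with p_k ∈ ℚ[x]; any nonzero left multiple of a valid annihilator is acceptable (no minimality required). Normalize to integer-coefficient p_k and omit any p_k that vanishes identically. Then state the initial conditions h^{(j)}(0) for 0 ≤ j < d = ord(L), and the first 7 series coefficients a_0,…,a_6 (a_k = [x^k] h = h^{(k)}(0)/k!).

L = (-4 - 8·x) + Dx  (order 1).
h: a_k = 3, 12, 36, 80, 152, 1248/5, 5536/15, …
ICs: h(0) = 3.

f: a_k = 3, 12, 24, 32, 32, 128/5, 256/15, …
Substitute x→r, Dx→(1/r')Dx; clear ⇒ L₀.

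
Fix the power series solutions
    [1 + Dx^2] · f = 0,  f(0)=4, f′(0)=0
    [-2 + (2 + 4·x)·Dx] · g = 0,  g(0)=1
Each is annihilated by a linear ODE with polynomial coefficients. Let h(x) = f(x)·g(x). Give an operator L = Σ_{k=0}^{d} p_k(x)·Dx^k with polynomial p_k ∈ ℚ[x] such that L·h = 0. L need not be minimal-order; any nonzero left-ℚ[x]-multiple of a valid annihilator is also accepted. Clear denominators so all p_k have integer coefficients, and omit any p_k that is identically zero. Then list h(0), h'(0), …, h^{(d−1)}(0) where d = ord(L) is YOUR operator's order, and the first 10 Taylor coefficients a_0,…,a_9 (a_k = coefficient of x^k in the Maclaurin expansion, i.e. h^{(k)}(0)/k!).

f: a_k = 4, 0, -2, 0, 1/6, 0, -1/180, 0, 1/10080, 0, …
g: a_k = 1, 1, -1/2, 1/2, -5/8, 7/8, -21/16, 33/16, -429/128, 715/128, …
Sym-product of L_f,L_g gives L₀ (≤ ord 2).
L = (4 + 4·x + 4·x^2) + (-2 - 4·x)·Dx + (1 + 4·x + 4·x^2)·Dx^2  (order 2).
h: a_k = 4, 4, -4, 0, -4/3, 8/3, -184/45, 296/45, -3428/315, 1928/105, …
ICs: h(0) = 4, h′(0) = 4.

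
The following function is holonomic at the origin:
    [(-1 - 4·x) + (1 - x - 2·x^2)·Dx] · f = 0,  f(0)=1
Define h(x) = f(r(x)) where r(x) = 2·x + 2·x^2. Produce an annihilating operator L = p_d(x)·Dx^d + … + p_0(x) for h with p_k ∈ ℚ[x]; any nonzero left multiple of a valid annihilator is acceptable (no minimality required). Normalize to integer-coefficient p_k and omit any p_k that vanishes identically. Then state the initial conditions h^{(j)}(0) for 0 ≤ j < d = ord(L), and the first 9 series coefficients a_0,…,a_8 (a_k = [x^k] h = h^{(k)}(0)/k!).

L = (2 + 20·x + 48·x^2 + 32·x^3) + (-1 + 2·x + 10·x^2 + 16·x^3 + 8·x^4)·Dx  (order 1).
h: a_k = 1, 2, 14, 64, 308, 1496, 7208, 34816, 168112, …
ICs: h(0) = 1.

f: a_k = 1, 1, 3, 5, 11, 21, 43, 85, 171, …
h₀=f(r): pull back L_f along r ⇒ L₀.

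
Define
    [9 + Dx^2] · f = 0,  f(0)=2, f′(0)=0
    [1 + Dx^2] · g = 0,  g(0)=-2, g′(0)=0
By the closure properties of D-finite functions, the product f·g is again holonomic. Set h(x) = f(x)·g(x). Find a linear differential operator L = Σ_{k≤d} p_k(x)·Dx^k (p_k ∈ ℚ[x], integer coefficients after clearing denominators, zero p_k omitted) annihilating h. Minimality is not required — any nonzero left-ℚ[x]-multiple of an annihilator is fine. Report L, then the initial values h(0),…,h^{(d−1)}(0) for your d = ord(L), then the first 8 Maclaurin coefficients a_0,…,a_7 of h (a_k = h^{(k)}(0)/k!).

L = 64 + 20·Dx^2 + Dx^4  (order 4).
h: a_k = -4, 0, 20, 0, -68/3, 0, 104/9, 0, …
ICs: h(0) = -4, h′(0) = 0, h′′(0) = 40, h′′′(0) = 0.

f: a_k = 2, 0, -9, 0, 27/4, 0, -81/40, 0, …
g: a_k = -2, 0, 1, 0, -1/12, 0, 1/360, 0, …
Product ⇒ symmetric product L₀, ord ≤ 4.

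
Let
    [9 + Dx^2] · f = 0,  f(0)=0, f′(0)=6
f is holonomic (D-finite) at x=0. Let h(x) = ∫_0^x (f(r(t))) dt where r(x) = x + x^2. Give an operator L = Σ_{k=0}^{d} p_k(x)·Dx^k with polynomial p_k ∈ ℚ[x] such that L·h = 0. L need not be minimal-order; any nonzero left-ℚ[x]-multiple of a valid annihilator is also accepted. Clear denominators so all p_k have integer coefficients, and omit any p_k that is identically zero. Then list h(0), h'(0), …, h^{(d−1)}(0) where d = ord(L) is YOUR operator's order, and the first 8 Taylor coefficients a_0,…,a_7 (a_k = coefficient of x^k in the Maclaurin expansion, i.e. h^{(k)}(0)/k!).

L = (9 + 54·x + 108·x^2 + 72·x^3)·Dx - 2·Dx^2 + (1 + 2·x)·Dx^3  (order 3).
h: a_k = 0, 0, 3, 2, -9/4, -27/5, -153/40, 45/28, …
ICs: h(0) = 0, h′(0) = 0, h′′(0) = 6.

f: a_k = 0, 6, 0, -9, 0, 81/20, 0, -243/280, …
L₀ from L_f via x↦r, Dx↦r'^{-1}Dx.
Integrate: L := L₀·Dx.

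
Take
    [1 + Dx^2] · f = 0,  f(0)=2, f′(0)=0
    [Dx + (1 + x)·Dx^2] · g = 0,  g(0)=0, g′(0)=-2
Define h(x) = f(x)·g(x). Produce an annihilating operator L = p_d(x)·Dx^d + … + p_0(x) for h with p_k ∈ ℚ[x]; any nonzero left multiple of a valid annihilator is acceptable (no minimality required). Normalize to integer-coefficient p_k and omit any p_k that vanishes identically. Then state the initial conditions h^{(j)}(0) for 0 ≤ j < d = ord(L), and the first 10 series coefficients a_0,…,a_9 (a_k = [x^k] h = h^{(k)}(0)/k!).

L = (-3 + 6·x + 19·x^2 + 16·x^3 + 4·x^4) + (4 + 20·x + 24·x^2 + 8·x^3)·Dx + (20·x + 42·x^2 + 32·x^3 + 8·x^4)·Dx^2 + (4 + 20·x + 24·x^2 + 8·x^3)·Dx^3 + (3 + 14·x + 23·x^2 + 16·x^3 + 4·x^4)·Dx^4  (order 4).
h: a_k = 0, -4, 2, 2/3, 0, -3/10, 1/4, -31/140, 37/180, -1151/6048, …
ICs: h(0) = 0, h′(0) = -4, h′′(0) = 4, h′′′(0) = 4.

f: a_k = 2, 0, -1, 0, 1/12, 0, -1/360, 0, 1/20160, 0, …
g: a_k = 0, -2, 1, -2/3, 1/2, -2/5, 1/3, -2/7, 1/4, -2/9, …
Sym-product of L_f,L_g gives L₀ (≤ ord 4).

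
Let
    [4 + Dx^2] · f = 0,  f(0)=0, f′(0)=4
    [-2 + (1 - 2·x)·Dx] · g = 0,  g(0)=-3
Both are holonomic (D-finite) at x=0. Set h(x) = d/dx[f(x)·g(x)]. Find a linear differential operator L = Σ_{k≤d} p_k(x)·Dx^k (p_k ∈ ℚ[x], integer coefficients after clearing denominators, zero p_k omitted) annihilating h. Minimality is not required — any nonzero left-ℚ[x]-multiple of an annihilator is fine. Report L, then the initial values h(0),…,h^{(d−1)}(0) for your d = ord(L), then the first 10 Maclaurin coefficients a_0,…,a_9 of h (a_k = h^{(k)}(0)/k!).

L = (-4 - 16·x + 16·x^2) + (-4 + 8·x)·Dx + (1 - 4·x + 4·x^2)·Dx^2  (order 2).
h: a_k = -12, -48, -120, -320, -808, -9696/5, -67856/15, -1085696/105, -2442824/105, -9771296/189, …
ICs: h(0) = -12, h′(0) = -48.

f: a_k = 0, 4, 0, -8/3, 0, 8/15, 0, -16/315, 0, 8/2835, …
g: a_k = -3, -6, -12, -24, -48, -96, -192, -384, -768, -1536, …
h₀=f·g: eliminate ⇒ L₀, order ≤ 2·1.
h₀' ⇒ L via d/dx closure of L₀.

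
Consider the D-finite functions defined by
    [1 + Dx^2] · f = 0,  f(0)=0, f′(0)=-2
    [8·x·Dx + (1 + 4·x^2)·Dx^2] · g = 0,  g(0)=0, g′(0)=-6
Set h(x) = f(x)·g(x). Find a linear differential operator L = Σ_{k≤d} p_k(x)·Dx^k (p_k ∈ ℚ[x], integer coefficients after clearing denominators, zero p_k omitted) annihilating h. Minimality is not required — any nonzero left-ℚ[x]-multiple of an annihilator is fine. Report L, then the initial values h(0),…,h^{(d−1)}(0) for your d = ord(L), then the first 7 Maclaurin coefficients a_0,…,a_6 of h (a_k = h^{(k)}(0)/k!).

f: a_k = 0, -2, 0, 1/3, 0, -1/60, 0, …
g: a_k = 0, -6, 0, 8, 0, -96/5, 0, …
f·g: L₀ = L_f ⊗_s L_g, ord ≤ 2·2.
L = (85 + 944·x^2 + 416·x^4 + 256·x^6 + 256·x^8) + (144·x + 704·x^3 + 768·x^5 + 1024·x^7)·Dx + (90 + 992·x^2 + 576·x^4 + 512·x^6 + 512·x^8)·Dx^2 + (144·x + 704·x^3 + 768·x^5 + 1024·x^7)·Dx^3 + (5 + 48·x^2 + 160·x^4 + 256·x^6 + 256·x^8)·Dx^4  (order 4).
h: a_k = 0, 0, 12, 0, -18, 0, 247/6, …
ICs: h(0) = 0, h′(0) = 0, h′′(0) = 24, h′′′(0) = 0.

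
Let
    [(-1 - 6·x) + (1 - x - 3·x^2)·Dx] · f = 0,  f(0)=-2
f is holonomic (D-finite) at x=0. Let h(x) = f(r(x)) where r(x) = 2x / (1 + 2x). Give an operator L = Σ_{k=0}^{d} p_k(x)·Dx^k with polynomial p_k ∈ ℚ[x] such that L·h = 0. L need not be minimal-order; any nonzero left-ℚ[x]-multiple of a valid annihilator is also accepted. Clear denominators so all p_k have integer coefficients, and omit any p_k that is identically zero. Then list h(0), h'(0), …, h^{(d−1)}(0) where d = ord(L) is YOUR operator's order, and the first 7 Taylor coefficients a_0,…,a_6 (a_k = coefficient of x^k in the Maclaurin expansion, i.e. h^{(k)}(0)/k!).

f: a_k = -2, -2, -8, -14, -38, -80, -194, …
Change of var in L_f (x↦r) gives L₀.
L = (2 + 28·x) + (-1 - 4·x + 8·x^2 + 24·x^3)·Dx  (order 1).
h: a_k = -2, -4, -24, 0, -288, 576, -4608, …
ICs: h(0) = -2.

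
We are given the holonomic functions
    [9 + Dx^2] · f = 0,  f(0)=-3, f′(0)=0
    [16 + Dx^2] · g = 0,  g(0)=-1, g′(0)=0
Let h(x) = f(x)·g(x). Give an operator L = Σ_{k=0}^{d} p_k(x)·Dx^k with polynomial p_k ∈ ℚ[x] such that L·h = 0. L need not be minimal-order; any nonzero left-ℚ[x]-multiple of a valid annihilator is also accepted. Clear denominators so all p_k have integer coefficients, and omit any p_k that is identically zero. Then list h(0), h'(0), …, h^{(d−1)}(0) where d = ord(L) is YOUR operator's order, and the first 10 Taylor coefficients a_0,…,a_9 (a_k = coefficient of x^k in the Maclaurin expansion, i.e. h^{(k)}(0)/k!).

L = 49 + 50·Dx^2 + Dx^4  (order 4).
h: a_k = 3, 0, -75/2, 0, 1201/8, 0, -11765/48, 0, 2882401/13440, 0, …
ICs: h(0) = 3, h′(0) = 0, h′′(0) = -75, h′′′(0) = 0.

f: a_k = -3, 0, 27/2, 0, -81/8, 0, 243/80, 0, -2187/4480, 0, …
g: a_k = -1, 0, 8, 0, -32/3, 0, 256/45, 0, -512/315, 0, …
Sym-product of L_f,L_g gives L₀ (≤ ord 4).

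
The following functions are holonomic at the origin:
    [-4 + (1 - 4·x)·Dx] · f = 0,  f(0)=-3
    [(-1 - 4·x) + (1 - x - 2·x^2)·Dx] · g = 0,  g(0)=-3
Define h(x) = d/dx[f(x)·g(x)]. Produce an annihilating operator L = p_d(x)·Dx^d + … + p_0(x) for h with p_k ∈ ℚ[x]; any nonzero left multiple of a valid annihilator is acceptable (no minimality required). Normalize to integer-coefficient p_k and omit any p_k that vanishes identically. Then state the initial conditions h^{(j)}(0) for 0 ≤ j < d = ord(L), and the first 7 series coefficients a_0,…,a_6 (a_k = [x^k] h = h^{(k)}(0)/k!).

L = (46 - 108·x - 216·x^2 + 256·x^3 + 768·x^4) + (-5 + 29·x - 6·x^2 - 152·x^3 + 80·x^4 + 192·x^5)·Dx  (order 1).
h: a_k = 45, 414, 2619, 14364, 72765, 351594, 1646127, …
ICs: h(0) = 45.

f: a_k = -3, -12, -48, -192, -768, -3072, -12288, …
g: a_k = -3, -3, -9, -15, -33, -63, -129, …
L₀ := L_f ⊗_s L_g (sym. prod.), ord ≤ 1.
Derive L from L₀ (diff closure).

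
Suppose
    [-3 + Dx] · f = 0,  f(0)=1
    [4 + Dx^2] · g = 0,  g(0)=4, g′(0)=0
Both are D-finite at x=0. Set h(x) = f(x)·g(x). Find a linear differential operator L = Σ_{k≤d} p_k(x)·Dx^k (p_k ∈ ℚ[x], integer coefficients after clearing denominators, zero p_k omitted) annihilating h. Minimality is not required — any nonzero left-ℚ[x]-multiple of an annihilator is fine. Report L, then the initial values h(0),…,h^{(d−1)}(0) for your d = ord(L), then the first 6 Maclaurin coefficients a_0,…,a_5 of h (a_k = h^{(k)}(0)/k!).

f: a_k = 1, 3, 9/2, 9/2, 27/8, 81/40, …
g: a_k = 4, 0, -8, 0, 8/3, 0, …
f·g: L₀ = L_f ⊗_s L_g, ord ≤ 1·2.
L = 13 - 6·Dx + Dx^2  (order 2).
h: a_k = 4, 12, 10, -6, -119/6, -199/10, …
ICs: h(0) = 4, h′(0) = 12.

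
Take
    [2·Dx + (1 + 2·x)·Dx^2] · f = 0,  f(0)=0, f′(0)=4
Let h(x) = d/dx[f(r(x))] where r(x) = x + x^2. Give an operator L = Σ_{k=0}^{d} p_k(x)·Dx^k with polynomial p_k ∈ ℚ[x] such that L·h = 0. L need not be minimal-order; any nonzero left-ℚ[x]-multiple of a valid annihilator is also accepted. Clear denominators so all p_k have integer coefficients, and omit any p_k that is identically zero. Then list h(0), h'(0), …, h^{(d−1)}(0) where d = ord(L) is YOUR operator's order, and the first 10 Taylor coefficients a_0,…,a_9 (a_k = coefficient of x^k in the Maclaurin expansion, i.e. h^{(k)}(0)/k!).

f: a_k = 0, 4, -4, 16/3, -8, 64/5, -64/3, 256/7, -64, 1024/9, …
Substitute x→r, Dx→(1/r')Dx; clear ⇒ L₀.
Derive L from L₀ (diff closure).
L = (4·x + 4·x^2) + (1 + 4·x + 6·x^2 + 4·x^3)·Dx  (order 1).
h: a_k = 4, 0, -8, 16, -16, 0, 32, -64, 64, 0, …
ICs: h(0) = 4.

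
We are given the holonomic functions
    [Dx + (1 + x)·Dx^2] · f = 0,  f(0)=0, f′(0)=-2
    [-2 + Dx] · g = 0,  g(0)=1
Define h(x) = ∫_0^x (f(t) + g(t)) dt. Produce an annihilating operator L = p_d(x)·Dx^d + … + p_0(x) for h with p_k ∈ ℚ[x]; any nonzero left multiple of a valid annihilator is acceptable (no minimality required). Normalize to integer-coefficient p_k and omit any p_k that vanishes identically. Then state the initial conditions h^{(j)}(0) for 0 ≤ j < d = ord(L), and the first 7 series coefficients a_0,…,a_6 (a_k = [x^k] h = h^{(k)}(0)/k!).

f: a_k = 0, -2, 1, -2/3, 1/2, -2/5, 1/3, …
g: a_k = 1, 2, 2, 4/3, 2/3, 4/15, 4/45, …
Sum ⇒ L₀ = lclm(L_f,L_g) in ℚ(x)⟨Dx⟩.
∫: right-multiply L₀ by Dx.
L = (-8 - 4·x)·Dx^2 + (-2 - 8·x - 4·x^2)·Dx^3 + (3 + 5·x + 2·x^2)·Dx^4  (order 4).
h: a_k = 0, 1, 0, 1, 1/6, 7/30, -1/45, …
ICs: h(0) = 0, h′(0) = 1, h′′(0) = 0, h′′′(0) = 6.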